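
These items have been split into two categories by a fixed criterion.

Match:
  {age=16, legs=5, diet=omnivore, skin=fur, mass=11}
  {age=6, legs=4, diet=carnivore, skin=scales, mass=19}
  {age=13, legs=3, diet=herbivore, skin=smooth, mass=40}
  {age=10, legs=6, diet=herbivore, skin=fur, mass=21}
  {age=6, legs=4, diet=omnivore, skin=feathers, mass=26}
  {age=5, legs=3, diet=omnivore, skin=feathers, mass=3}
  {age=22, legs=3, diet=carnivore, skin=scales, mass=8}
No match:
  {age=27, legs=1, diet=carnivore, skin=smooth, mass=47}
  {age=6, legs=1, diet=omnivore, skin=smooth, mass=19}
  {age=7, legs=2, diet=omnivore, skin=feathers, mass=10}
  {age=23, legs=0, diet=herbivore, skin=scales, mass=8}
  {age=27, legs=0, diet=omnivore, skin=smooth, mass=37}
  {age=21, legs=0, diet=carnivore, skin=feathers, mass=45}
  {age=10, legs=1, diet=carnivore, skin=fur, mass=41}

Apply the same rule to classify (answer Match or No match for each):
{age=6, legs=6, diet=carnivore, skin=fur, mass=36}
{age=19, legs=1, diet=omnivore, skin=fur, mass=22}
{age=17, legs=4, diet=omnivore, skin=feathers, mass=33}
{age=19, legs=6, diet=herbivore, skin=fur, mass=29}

The classifier is using: legs ≥ 3.

Match, No match, Match, Match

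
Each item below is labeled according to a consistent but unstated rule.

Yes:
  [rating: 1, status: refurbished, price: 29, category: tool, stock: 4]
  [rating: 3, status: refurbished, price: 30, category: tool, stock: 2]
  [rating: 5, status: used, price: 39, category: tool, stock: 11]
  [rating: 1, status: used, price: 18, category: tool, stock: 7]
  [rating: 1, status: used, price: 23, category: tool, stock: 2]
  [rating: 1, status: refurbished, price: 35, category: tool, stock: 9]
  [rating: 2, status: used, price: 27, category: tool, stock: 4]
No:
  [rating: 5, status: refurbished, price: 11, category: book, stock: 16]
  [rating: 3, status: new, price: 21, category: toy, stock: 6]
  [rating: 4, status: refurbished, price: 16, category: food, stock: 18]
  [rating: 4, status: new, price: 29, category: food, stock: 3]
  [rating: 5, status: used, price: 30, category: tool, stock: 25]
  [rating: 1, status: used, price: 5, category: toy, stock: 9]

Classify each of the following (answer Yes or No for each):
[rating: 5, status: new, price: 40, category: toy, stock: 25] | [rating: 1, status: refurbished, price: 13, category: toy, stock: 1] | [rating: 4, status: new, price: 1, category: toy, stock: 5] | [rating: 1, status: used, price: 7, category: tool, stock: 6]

No, No, No, Yes

The classifier is using: category is tool AND stock ≤ 11.
[rating: 5, status: new, price: 40, category: toy, stock: 25]: No (category is toy, stock = 25).
[rating: 1, status: refurbished, price: 13, category: toy, stock: 1]: No (category is toy, stock = 1).
[rating: 4, status: new, price: 1, category: toy, stock: 5]: No (category is toy, stock = 5).
[rating: 1, status: used, price: 7, category: tool, stock: 6]: Yes (category is tool, stock = 6).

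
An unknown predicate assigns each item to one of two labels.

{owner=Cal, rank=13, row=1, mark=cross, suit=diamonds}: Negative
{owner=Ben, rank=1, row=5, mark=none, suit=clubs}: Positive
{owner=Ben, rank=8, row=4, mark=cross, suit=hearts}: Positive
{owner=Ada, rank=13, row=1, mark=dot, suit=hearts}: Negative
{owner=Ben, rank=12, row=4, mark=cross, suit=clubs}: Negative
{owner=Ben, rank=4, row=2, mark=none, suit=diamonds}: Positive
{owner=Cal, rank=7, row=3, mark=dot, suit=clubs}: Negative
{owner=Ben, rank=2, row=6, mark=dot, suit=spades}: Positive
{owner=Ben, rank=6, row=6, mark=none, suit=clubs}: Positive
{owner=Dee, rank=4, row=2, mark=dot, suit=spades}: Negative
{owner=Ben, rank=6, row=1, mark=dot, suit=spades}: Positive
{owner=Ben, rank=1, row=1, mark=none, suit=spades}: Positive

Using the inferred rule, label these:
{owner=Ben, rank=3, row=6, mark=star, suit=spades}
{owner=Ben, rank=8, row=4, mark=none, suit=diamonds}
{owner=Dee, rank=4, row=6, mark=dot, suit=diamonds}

Positive, Positive, Negative

A rule that fits every label: owner is Ben AND rank ≤ 8 — true of each 'Positive' example, false of each 'Negative' one.
Positive: {owner=Ben, rank=3, row=6, mark=star, suit=spades}, since owner is Ben, rank = 3. Positive: {owner=Ben, rank=8, row=4, mark=none, suit=diamonds}, since owner is Ben, rank = 8. Negative: {owner=Dee, rank=4, row=6, mark=dot, suit=diamonds}, since owner is Dee, rank = 4.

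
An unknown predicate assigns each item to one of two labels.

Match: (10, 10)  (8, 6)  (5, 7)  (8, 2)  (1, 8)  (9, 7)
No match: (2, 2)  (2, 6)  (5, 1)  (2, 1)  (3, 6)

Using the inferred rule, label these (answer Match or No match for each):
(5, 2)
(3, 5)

All 'Match' examples share one property — max ≥ 7 — and every 'No match' example lacks it.

No match, No match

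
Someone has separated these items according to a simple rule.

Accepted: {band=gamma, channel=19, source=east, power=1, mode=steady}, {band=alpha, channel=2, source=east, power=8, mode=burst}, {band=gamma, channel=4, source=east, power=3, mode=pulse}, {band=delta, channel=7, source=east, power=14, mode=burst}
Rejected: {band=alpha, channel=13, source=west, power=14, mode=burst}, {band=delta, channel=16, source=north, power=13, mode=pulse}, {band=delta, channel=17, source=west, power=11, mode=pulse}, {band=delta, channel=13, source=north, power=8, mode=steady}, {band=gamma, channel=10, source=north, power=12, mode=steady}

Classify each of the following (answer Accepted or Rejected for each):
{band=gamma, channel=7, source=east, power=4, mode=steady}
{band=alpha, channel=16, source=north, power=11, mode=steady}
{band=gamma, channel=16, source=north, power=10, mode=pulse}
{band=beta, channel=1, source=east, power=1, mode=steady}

Rule: source is east. This holds for each 'Accepted' example and fails for each 'Rejected' one.
{band=gamma, channel=7, source=east, power=4, mode=steady} — source is east, hence Accepted. {band=alpha, channel=16, source=north, power=11, mode=steady} — source is north, hence Rejected. {band=gamma, channel=16, source=north, power=10, mode=pulse} — source is north, hence Rejected. {band=beta, channel=1, source=east, power=1, mode=steady} — source is east, hence Accepted.

Accepted, Rejected, Rejected, Accepted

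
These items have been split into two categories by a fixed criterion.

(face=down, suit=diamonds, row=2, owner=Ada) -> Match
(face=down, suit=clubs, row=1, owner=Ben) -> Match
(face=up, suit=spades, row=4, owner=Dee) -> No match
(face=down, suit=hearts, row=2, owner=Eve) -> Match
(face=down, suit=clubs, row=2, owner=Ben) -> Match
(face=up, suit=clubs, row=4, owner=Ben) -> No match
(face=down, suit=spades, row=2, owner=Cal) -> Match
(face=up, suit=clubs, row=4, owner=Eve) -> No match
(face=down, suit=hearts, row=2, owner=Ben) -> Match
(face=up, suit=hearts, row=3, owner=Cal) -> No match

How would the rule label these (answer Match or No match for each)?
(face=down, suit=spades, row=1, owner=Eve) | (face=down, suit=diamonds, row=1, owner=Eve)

Match, Match

A rule that fits every label: face is down — true of each 'Match' example, false of each 'No match' one.
(face=down, suit=spades, row=1, owner=Eve): face is down, qualifies → Match. (face=down, suit=diamonds, row=1, owner=Eve): face is down, qualifies → Match.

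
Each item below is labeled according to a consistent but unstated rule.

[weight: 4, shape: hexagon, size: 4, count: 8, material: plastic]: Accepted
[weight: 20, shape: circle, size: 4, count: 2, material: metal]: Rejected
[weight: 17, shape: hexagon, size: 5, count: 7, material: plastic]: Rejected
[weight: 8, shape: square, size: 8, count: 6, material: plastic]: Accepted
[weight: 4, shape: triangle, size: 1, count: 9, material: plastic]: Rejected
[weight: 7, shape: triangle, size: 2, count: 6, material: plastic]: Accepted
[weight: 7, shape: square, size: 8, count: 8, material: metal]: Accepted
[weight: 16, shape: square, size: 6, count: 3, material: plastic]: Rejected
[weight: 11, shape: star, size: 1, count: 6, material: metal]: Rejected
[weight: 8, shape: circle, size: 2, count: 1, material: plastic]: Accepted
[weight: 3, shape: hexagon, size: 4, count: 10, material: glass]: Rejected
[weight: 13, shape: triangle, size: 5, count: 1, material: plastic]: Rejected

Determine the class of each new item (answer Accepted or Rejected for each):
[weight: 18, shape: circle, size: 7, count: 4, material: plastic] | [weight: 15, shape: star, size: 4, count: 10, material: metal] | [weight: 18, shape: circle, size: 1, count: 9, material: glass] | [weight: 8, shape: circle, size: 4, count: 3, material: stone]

Rejected, Rejected, Rejected, Accepted

All 'Accepted' examples share one property — count ≤ 8 AND weight ≤ 8 — and every 'Rejected' example lacks it.
[weight: 18, shape: circle, size: 7, count: 4, material: plastic] — count = 4, weight = 18, hence Rejected.
[weight: 15, shape: star, size: 4, count: 10, material: metal] — count = 10, weight = 15, hence Rejected.
[weight: 18, shape: circle, size: 1, count: 9, material: glass] — count = 9, weight = 18, hence Rejected.
[weight: 8, shape: circle, size: 4, count: 3, material: stone] — count = 3, weight = 8, hence Accepted.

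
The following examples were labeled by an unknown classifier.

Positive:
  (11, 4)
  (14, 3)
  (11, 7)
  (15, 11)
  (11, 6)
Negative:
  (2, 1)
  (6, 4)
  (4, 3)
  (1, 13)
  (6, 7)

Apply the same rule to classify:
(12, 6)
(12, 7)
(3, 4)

All 'Positive' examples share one property — sum ≥ 15 — and every 'Negative' example lacks it.
Positive: (12, 6), since 12+6 = 18.
Positive: (12, 7), since 12+7 = 19.
Negative: (3, 4), since 3+4 = 7.

Positive, Positive, Negative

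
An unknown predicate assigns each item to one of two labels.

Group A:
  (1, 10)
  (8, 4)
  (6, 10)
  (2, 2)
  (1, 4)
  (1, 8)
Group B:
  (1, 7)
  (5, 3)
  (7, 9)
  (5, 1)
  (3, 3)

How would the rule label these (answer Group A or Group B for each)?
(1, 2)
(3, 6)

Group A, Group A

Every 'Group A' example satisfies: second is even. None of the 'Group B' examples do.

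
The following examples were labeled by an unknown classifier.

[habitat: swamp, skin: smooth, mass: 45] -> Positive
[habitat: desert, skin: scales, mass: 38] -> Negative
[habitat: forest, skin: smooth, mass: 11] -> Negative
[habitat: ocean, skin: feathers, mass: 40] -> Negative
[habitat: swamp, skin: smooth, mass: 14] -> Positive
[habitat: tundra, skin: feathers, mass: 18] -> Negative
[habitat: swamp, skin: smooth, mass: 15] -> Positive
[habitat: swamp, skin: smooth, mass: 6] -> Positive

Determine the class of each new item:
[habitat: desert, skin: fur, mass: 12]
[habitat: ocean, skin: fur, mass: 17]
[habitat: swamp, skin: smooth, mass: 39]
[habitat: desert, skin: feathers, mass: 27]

Negative, Negative, Positive, Negative

The distinguishing property — habitat is swamp — holds for all the 'Positive' cases and none of the 'Negative' cases.
Negative: [habitat: desert, skin: fur, mass: 12], since habitat is desert. Negative: [habitat: ocean, skin: fur, mass: 17], since habitat is ocean. Positive: [habitat: swamp, skin: smooth, mass: 39], since habitat is swamp. Negative: [habitat: desert, skin: feathers, mass: 27], since habitat is desert.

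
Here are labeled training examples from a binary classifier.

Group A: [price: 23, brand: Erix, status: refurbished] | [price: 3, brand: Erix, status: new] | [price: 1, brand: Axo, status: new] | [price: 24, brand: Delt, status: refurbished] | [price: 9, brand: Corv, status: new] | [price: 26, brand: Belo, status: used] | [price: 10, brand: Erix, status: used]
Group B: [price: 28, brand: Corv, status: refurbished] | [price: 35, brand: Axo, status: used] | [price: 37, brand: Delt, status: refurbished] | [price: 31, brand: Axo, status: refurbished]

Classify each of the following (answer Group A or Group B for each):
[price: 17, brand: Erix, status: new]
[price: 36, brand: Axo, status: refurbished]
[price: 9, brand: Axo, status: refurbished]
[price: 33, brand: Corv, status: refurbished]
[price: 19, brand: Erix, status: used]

The simplest hypothesis consistent with all the labels is: price ≤ 26.
[price: 17, brand: Erix, status: new]: price = 17 — checks out, so Group A. [price: 36, brand: Axo, status: refurbished]: price = 36 — does not pass, so Group B. [price: 9, brand: Axo, status: refurbished]: price = 9 — checks out, so Group A. [price: 33, brand: Corv, status: refurbished]: price = 33 — does not pass, so Group B. [price: 19, brand: Erix, status: used]: price = 19 — checks out, so Group A.

Group A, Group B, Group A, Group B, Group A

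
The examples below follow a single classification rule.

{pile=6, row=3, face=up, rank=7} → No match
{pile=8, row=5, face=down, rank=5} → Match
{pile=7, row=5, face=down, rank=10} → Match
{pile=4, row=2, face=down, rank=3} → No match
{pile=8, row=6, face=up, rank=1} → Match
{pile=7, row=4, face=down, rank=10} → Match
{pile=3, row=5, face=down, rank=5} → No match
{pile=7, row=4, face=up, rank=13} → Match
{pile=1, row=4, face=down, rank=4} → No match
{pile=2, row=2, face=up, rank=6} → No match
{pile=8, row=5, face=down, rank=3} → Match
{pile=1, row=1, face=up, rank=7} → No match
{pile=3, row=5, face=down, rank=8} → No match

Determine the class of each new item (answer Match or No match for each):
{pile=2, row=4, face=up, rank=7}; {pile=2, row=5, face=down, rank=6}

No match, No match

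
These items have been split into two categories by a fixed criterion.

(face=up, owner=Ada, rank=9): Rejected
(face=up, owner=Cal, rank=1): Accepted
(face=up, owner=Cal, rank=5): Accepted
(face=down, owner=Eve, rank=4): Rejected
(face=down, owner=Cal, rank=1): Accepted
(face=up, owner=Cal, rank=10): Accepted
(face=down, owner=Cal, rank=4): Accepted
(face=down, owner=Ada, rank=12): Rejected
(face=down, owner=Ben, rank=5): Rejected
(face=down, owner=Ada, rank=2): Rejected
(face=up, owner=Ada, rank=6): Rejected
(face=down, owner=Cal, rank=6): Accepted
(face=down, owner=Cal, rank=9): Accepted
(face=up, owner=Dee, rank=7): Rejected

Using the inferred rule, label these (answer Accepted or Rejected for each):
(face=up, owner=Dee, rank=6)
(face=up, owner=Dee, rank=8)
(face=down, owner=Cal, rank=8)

Rejected, Rejected, Accepted

The classifier is using: owner is Cal.
(face=up, owner=Dee, rank=6): Rejected (owner is Dee). (face=up, owner=Dee, rank=8): Rejected (owner is Dee). (face=down, owner=Cal, rank=8): Accepted (owner is Cal).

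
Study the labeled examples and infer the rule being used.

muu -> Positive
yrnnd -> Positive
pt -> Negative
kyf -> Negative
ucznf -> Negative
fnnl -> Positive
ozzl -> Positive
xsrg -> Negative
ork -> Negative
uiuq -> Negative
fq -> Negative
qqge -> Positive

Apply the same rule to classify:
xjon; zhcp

Negative, Negative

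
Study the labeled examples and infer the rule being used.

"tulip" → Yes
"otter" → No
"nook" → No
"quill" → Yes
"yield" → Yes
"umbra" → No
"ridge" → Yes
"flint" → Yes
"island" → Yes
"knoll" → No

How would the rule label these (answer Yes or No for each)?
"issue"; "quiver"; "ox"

Yes, Yes, No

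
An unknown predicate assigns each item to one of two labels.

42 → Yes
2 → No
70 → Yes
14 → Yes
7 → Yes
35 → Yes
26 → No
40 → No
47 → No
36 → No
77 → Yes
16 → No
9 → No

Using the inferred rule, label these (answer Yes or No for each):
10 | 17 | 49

The common property of the 'Yes' items is: multiple of 7. No 'No' item has it.
10 — 10 = 7·1 + 3, hence No. 17 — 17 = 7·2 + 3, hence No. 49 — 49 = 7·7, hence Yes.

No, No, Yes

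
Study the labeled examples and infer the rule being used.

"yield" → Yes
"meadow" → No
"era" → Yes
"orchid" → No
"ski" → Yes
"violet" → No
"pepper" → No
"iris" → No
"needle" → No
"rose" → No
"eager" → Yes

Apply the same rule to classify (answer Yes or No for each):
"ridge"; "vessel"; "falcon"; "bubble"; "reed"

Yes, No, No, No, No

Comparing the two groups points to one rule — odd length.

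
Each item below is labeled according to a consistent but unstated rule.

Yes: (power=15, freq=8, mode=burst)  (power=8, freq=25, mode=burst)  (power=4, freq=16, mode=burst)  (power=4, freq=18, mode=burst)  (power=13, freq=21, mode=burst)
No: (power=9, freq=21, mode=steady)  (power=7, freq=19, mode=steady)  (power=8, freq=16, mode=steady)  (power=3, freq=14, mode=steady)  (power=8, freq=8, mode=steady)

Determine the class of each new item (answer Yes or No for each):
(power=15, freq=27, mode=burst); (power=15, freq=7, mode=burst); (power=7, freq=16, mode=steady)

The simplest hypothesis consistent with all the labels is: mode is burst.
(power=15, freq=27, mode=burst) — mode is burst, hence Yes. (power=15, freq=7, mode=burst) — mode is burst, hence Yes. (power=7, freq=16, mode=steady) — mode is steady, hence No.

Yes, Yes, No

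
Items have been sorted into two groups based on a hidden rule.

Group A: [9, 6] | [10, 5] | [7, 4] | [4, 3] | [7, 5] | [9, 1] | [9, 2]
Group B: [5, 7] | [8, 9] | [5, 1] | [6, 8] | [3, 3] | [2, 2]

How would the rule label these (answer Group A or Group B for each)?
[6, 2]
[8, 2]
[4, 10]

Group A, Group A, Group B

Rule: first > second AND sum ≥ 7. This holds for each 'Group A' example and fails for each 'Group B' one.
[6, 2]: 6 > 2, 6+2 = 8, satisfies this → Group A.
[8, 2]: 8 > 2, 8+2 = 10, satisfies this → Group A.
[4, 10]: 4 < 10, 4+10 = 14, fails this test → Group B.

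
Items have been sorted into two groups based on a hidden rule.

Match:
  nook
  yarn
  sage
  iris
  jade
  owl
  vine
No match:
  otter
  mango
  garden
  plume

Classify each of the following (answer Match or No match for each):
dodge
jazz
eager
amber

No match, Match, No match, No match

A rule that fits every label: length ≤ 4 — true of each 'Match' example, false of each 'No match' one.
dodge — length 5, hence No match.
jazz — length 4, hence Match.
eager — length 5, hence No match.
amber — length 5, hence No match.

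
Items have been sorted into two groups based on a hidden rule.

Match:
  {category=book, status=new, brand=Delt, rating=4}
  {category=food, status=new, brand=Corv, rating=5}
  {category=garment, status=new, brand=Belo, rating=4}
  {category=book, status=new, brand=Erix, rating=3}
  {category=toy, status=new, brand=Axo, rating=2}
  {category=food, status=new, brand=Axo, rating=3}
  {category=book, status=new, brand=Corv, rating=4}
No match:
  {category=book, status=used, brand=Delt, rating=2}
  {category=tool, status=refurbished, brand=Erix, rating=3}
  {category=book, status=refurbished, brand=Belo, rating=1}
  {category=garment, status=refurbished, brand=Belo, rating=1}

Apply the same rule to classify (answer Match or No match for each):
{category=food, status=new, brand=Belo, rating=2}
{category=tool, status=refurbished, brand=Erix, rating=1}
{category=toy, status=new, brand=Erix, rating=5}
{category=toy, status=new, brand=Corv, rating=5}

Match, No match, Match, Match

One predicate separates the groups cleanly: status is new.
{category=food, status=new, brand=Belo, rating=2} — status is new, hence Match. {category=tool, status=refurbished, brand=Erix, rating=1} — status is refurbished, hence No match. {category=toy, status=new, brand=Erix, rating=5} — status is new, hence Match. {category=toy, status=new, brand=Corv, rating=5} — status is new, hence Match.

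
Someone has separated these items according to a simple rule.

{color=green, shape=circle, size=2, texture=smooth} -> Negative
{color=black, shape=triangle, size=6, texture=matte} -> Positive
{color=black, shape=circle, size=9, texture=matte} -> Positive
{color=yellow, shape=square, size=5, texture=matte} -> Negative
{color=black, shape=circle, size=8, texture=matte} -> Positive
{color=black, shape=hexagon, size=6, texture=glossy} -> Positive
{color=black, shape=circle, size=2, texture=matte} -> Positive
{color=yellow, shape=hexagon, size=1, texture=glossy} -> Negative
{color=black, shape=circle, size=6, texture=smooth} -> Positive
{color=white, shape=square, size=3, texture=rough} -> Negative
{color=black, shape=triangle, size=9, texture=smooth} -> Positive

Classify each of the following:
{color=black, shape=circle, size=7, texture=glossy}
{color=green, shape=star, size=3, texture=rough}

'Positive' ⟺ color is black.
{color=black, shape=circle, size=7, texture=glossy}: Positive (color is black).
{color=green, shape=star, size=3, texture=rough}: Negative (color is green).

Positive, Negative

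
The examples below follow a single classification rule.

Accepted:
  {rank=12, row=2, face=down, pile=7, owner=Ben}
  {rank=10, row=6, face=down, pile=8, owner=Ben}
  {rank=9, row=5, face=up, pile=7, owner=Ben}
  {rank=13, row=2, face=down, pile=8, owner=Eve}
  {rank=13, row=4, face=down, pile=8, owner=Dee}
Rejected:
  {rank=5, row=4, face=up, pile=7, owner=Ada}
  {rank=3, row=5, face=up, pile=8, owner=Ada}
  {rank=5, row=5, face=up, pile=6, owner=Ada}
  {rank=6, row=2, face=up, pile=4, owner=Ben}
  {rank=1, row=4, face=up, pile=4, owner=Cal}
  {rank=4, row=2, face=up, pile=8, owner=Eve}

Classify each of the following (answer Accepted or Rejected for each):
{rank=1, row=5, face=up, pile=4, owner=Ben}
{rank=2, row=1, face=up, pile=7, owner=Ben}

'Accepted' ⟺ rank ≥ 9.
{rank=1, row=5, face=up, pile=4, owner=Ben} → rank = 1 → Rejected.
{rank=2, row=1, face=up, pile=7, owner=Ben} → rank = 2 → Rejected.

Rejected, Rejected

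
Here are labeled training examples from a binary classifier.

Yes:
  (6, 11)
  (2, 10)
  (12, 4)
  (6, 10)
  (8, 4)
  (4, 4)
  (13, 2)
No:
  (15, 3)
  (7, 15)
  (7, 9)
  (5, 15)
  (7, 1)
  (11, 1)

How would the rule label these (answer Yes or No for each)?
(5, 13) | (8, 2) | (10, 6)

One predicate separates the groups cleanly: product is even.
(5, 13) → 5·13 = 65 → No. (8, 2) → 8·2 = 16 → Yes. (10, 6) → 10·6 = 60 → Yes.

No, Yes, Yes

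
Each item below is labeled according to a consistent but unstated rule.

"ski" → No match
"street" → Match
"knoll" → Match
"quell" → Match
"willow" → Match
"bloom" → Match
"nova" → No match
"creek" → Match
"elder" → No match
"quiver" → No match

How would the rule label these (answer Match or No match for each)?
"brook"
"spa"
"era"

Match, No match, No match

Checking candidate rules against both groups, what survives is: has a double letter.
"brook" → 'oo' doubled → Match. "spa" → no doubled letter → No match. "era" → no doubled letter → No match.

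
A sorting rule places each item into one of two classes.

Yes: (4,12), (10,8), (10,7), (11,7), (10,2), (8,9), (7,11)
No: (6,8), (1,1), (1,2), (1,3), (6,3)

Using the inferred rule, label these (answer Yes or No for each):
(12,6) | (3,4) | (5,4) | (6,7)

Yes, No, No, No

A rule that fits every label: max ≥ 9 — true of each 'Yes' example, false of each 'No' one.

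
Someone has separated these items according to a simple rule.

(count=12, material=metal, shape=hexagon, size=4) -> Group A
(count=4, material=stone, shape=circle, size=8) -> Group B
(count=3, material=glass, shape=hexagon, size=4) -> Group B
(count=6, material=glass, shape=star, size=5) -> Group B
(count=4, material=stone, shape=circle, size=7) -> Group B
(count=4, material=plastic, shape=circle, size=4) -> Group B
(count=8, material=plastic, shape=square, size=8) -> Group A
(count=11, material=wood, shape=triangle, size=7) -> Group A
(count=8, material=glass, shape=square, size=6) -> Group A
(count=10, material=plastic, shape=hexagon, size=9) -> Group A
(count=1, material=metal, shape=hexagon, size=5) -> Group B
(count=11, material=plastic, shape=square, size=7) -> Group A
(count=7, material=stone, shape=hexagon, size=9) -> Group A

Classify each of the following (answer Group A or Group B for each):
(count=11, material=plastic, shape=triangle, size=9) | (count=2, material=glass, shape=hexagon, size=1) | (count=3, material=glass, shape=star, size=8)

One predicate separates the groups cleanly: count ≥ 7.
(count=11, material=plastic, shape=triangle, size=9): count = 11 — passes, so Group A.
(count=2, material=glass, shape=hexagon, size=1): count = 2 — fails the rule, so Group B.
(count=3, material=glass, shape=star, size=8): count = 3 — fails the rule, so Group B.

Group A, Group B, Group B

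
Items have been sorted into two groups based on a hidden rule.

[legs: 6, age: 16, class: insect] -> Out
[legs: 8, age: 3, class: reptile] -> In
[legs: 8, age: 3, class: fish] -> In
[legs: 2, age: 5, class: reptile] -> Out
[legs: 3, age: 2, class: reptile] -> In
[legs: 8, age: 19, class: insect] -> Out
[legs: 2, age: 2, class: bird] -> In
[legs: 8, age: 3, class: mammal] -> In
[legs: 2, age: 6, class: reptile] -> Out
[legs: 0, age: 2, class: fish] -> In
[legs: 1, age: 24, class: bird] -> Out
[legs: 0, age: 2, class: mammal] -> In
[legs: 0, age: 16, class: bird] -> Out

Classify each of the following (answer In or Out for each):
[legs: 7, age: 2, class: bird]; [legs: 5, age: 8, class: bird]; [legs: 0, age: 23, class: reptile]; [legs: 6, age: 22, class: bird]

In, Out, Out, Out

The pattern is that an item is 'In' exactly when: age ≤ 3.
[legs: 7, age: 2, class: bird]: age = 2 — qualifies, so In. [legs: 5, age: 8, class: bird]: age = 8 — lacks this property, so Out. [legs: 0, age: 23, class: reptile]: age = 23 — lacks this property, so Out. [legs: 6, age: 22, class: bird]: age = 22 — lacks this property, so Out.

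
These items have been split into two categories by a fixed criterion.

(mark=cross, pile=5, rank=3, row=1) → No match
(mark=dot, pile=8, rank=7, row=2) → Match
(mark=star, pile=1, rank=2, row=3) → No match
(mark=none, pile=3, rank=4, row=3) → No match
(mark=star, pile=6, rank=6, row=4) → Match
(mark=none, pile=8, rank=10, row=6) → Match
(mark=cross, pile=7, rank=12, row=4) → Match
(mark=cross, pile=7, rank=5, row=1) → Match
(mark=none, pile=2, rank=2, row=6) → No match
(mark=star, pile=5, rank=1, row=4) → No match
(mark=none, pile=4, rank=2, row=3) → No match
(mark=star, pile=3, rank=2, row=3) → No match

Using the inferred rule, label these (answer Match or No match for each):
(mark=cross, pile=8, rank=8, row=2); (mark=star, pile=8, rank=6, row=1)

Rule: pile ≥ 6. This holds for each 'Match' example and fails for each 'No match' one.
Match: (mark=cross, pile=8, rank=8, row=2), since pile = 8.
Match: (mark=star, pile=8, rank=6, row=1), since pile = 8.

Match, Match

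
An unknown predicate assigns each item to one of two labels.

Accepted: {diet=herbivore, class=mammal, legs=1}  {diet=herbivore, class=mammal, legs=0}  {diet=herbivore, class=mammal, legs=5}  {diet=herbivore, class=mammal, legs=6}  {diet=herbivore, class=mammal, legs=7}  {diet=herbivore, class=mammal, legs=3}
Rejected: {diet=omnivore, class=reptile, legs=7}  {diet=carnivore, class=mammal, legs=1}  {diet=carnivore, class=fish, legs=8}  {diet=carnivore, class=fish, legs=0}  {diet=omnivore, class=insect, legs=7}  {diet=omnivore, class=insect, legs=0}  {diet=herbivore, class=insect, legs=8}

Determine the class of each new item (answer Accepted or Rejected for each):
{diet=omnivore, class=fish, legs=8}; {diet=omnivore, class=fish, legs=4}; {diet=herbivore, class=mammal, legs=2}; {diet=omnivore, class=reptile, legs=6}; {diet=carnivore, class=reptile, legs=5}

Rejected, Rejected, Accepted, Rejected, Rejected

All 'Accepted' examples share one property — diet is herbivore AND class is mammal — and every 'Rejected' example lacks it.
{diet=omnivore, class=fish, legs=8}: diet is omnivore, class is fish — does not fit, so Rejected. {diet=omnivore, class=fish, legs=4}: diet is omnivore, class is fish — does not fit, so Rejected. {diet=herbivore, class=mammal, legs=2}: diet is herbivore, class is mammal — matches, so Accepted. {diet=omnivore, class=reptile, legs=6}: diet is omnivore, class is reptile — does not fit, so Rejected. {diet=carnivore, class=reptile, legs=5}: diet is carnivore, class is reptile — does not fit, so Rejected.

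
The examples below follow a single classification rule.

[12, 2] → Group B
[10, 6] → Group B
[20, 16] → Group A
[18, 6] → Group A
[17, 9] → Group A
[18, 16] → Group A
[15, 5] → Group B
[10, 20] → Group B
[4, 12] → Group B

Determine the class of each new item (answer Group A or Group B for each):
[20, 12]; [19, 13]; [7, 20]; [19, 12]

Group A, Group A, Group B, Group A

The classifier is using: first ≥ 16.
[20, 12]: first 20, satisfies this → Group A.
[19, 13]: first 19, satisfies this → Group A.
[7, 20]: first 7, doesn't match → Group B.
[19, 12]: first 19, satisfies this → Group A.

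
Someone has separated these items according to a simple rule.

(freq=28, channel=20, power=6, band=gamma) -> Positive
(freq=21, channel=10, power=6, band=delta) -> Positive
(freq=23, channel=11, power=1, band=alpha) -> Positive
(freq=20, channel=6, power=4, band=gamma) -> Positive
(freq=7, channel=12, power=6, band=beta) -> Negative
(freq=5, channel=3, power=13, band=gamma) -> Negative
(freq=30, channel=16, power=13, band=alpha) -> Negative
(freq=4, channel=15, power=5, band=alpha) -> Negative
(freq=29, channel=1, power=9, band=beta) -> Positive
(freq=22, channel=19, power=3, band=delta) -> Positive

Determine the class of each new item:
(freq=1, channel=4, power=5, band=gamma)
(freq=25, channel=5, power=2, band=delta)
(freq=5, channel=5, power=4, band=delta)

Negative, Positive, Negative

One predicate separates the groups cleanly: freq ≥ 20 AND freq ≤ 29.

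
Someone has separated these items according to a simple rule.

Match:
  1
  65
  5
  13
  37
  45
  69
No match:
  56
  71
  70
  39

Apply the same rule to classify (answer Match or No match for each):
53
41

Match, Match

Comparing the two groups points to one rule — ≡ 1 (mod 4).
53: Match (53 mod 4 = 1). 41: Match (41 mod 4 = 1).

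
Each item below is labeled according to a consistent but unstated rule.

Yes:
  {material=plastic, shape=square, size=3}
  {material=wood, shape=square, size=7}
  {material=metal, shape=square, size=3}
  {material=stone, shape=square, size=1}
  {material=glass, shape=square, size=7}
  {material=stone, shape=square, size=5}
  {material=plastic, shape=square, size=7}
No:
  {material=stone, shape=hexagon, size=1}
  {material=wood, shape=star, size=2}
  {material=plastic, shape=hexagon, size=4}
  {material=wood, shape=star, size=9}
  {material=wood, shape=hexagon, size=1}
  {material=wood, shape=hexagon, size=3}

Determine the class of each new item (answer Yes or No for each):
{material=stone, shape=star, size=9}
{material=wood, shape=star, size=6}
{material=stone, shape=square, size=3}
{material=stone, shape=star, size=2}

No, No, Yes, No

Checking candidate rules against both groups, what survives is: shape is square.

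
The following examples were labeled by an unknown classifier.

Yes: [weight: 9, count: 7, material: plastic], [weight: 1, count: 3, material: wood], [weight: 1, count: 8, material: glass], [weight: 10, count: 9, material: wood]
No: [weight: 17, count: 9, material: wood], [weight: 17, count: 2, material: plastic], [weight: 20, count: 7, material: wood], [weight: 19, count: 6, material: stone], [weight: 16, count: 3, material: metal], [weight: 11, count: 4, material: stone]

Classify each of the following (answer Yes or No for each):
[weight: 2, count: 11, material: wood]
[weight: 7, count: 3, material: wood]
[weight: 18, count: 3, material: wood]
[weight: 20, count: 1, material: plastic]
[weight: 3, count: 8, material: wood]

The classifier is using: weight ≤ 10.
Yes: [weight: 2, count: 11, material: wood], since weight = 2. Yes: [weight: 7, count: 3, material: wood], since weight = 7. No: [weight: 18, count: 3, material: wood], since weight = 18. No: [weight: 20, count: 1, material: plastic], since weight = 20. Yes: [weight: 3, count: 8, material: wood], since weight = 3.

Yes, Yes, No, No, Yes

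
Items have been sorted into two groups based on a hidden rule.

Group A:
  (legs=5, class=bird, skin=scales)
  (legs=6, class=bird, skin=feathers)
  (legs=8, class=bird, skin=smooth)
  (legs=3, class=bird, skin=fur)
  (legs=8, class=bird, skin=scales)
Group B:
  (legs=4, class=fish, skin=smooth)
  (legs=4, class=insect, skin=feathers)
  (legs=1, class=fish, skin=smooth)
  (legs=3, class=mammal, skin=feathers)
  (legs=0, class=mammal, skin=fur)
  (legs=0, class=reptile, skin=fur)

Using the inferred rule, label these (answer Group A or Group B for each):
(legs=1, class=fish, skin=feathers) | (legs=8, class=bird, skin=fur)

Group B, Group A

A rule that fits every label: class is bird — true of each 'Group A' example, false of each 'Group B' one.
(legs=1, class=fish, skin=feathers): class is fish — does not fit, so Group B. (legs=8, class=bird, skin=fur): class is bird — passes, so Group A.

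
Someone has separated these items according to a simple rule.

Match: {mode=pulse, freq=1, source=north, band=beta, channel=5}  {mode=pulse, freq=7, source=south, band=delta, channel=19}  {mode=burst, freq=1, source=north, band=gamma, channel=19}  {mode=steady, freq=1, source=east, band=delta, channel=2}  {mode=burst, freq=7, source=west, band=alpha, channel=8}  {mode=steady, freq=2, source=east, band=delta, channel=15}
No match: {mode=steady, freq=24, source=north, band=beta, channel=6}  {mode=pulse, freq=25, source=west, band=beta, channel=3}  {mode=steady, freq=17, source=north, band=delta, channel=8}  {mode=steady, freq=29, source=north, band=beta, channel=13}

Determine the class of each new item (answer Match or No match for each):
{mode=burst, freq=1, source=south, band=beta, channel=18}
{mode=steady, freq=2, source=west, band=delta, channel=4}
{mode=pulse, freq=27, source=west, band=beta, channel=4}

Every 'Match' example satisfies: freq ≤ 7. None of the 'No match' examples do.
{mode=burst, freq=1, source=south, band=beta, channel=18}: freq = 1 — fits, so Match. {mode=steady, freq=2, source=west, band=delta, channel=4}: freq = 2 — fits, so Match. {mode=pulse, freq=27, source=west, band=beta, channel=4}: freq = 27 — lacks this property, so No match.

Match, Match, No match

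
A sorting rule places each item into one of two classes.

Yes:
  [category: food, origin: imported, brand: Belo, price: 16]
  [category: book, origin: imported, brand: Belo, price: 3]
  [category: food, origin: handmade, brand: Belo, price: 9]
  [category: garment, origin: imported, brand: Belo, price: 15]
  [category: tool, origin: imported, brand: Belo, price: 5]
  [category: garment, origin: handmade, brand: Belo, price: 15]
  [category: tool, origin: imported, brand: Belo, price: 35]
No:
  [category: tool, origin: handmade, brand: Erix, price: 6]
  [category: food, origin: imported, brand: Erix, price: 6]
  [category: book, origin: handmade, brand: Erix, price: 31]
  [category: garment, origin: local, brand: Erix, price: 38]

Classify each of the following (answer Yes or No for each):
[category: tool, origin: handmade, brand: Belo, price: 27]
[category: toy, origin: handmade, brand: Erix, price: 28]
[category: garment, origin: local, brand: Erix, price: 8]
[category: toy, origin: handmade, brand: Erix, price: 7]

One predicate separates the groups cleanly: brand is Belo.
[category: tool, origin: handmade, brand: Belo, price: 27]: brand is Belo, meets the rule → Yes. [category: toy, origin: handmade, brand: Erix, price: 28]: brand is Erix, fails the rule → No. [category: garment, origin: local, brand: Erix, price: 8]: brand is Erix, fails the rule → No. [category: toy, origin: handmade, brand: Erix, price: 7]: brand is Erix, fails the rule → No.

Yes, No, No, No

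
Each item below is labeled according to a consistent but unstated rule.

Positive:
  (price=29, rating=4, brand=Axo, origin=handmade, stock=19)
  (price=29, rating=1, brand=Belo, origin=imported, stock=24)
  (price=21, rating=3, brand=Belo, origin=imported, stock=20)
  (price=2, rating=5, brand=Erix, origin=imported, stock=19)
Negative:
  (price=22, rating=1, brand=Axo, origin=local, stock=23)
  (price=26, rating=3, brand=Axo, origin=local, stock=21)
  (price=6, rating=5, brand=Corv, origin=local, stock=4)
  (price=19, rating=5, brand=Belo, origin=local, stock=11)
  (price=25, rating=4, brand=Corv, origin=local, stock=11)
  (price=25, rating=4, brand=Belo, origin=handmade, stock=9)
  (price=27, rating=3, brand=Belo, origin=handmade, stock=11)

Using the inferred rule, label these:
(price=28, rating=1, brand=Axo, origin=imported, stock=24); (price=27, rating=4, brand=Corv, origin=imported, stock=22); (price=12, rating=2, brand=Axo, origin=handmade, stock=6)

Positive, Positive, Negative

The common property of the 'Positive' items is: origin is imported OR price = 29. No 'Negative' item has it.
(price=28, rating=1, brand=Axo, origin=imported, stock=24): origin is imported, price = 28, fits → Positive.
(price=27, rating=4, brand=Corv, origin=imported, stock=22): origin is imported, price = 27, fits → Positive.
(price=12, rating=2, brand=Axo, origin=handmade, stock=6): origin is handmade, price = 12, does not fit → Negative.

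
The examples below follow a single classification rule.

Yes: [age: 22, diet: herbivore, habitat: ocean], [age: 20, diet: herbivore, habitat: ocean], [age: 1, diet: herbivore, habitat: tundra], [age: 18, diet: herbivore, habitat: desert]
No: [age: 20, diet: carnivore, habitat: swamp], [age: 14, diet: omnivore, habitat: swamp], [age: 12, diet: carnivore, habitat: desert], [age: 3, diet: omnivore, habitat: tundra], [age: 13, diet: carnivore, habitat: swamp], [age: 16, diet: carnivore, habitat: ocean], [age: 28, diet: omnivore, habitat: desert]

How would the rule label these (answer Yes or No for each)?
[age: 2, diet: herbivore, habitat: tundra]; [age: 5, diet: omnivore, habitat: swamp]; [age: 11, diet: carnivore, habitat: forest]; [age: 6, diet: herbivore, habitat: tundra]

Yes, No, No, Yes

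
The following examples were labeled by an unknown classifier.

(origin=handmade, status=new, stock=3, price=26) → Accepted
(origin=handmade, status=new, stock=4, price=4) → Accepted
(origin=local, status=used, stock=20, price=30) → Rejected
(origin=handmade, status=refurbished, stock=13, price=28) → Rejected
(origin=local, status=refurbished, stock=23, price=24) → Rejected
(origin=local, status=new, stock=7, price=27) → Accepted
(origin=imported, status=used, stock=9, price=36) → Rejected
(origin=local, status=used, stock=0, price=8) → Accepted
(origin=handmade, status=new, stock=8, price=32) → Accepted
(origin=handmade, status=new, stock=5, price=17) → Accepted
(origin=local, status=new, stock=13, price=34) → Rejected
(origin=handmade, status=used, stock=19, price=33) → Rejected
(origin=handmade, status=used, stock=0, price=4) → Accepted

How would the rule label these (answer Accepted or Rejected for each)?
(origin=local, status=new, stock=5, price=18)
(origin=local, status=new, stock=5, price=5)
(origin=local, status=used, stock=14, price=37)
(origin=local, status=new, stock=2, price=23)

Every 'Accepted' example satisfies: stock ≤ 8. None of the 'Rejected' examples do.

Accepted, Accepted, Rejected, Accepted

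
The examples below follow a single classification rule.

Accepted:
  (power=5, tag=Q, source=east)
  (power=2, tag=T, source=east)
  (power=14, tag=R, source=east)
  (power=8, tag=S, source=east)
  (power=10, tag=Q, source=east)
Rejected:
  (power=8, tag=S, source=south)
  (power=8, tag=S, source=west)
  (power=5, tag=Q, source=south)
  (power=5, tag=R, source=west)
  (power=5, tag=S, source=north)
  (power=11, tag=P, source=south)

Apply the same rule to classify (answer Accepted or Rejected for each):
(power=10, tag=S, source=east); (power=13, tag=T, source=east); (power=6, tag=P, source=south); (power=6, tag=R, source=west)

The common property of the 'Accepted' items is: source is east. No 'Rejected' item has it.

Accepted, Accepted, Rejected, Rejected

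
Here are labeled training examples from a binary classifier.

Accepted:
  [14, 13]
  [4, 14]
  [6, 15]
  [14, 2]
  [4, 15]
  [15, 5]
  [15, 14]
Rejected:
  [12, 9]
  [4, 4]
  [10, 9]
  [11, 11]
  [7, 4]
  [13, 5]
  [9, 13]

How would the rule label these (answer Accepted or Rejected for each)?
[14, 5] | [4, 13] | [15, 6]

Accepted, Rejected, Accepted

A rule that fits every label: max ≥ 14 — true of each 'Accepted' example, false of each 'Rejected' one.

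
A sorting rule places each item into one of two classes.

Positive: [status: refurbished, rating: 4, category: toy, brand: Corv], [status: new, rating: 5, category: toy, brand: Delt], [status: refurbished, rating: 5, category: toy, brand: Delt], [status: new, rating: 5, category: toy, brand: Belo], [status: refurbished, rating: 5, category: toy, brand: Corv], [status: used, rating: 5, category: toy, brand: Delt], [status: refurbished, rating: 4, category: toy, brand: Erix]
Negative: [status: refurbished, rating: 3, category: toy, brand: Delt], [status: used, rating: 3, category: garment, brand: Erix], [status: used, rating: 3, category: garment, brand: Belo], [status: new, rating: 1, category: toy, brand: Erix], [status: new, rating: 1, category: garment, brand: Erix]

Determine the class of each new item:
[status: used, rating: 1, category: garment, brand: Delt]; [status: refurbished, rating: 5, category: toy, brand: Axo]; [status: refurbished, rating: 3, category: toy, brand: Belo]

Every 'Positive' example satisfies: rating ≥ 4. None of the 'Negative' examples do.

Negative, Positive, Negative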